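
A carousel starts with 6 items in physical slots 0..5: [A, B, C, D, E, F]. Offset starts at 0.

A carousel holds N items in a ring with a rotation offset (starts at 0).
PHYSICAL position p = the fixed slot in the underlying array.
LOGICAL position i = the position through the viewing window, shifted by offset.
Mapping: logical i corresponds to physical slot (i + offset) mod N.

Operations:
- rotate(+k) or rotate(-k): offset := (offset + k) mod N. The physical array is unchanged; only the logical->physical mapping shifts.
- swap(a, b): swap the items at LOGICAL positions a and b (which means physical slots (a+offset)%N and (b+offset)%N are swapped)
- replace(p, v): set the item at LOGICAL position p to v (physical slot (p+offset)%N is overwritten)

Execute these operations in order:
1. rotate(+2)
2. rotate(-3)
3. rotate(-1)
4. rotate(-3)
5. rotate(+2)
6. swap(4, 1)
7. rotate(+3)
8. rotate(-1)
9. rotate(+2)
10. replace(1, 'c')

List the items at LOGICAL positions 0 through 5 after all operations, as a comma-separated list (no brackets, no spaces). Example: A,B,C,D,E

Answer: E,c,D,B,F,A

Derivation:
After op 1 (rotate(+2)): offset=2, physical=[A,B,C,D,E,F], logical=[C,D,E,F,A,B]
After op 2 (rotate(-3)): offset=5, physical=[A,B,C,D,E,F], logical=[F,A,B,C,D,E]
After op 3 (rotate(-1)): offset=4, physical=[A,B,C,D,E,F], logical=[E,F,A,B,C,D]
After op 4 (rotate(-3)): offset=1, physical=[A,B,C,D,E,F], logical=[B,C,D,E,F,A]
After op 5 (rotate(+2)): offset=3, physical=[A,B,C,D,E,F], logical=[D,E,F,A,B,C]
After op 6 (swap(4, 1)): offset=3, physical=[A,E,C,D,B,F], logical=[D,B,F,A,E,C]
After op 7 (rotate(+3)): offset=0, physical=[A,E,C,D,B,F], logical=[A,E,C,D,B,F]
After op 8 (rotate(-1)): offset=5, physical=[A,E,C,D,B,F], logical=[F,A,E,C,D,B]
After op 9 (rotate(+2)): offset=1, physical=[A,E,C,D,B,F], logical=[E,C,D,B,F,A]
After op 10 (replace(1, 'c')): offset=1, physical=[A,E,c,D,B,F], logical=[E,c,D,B,F,A]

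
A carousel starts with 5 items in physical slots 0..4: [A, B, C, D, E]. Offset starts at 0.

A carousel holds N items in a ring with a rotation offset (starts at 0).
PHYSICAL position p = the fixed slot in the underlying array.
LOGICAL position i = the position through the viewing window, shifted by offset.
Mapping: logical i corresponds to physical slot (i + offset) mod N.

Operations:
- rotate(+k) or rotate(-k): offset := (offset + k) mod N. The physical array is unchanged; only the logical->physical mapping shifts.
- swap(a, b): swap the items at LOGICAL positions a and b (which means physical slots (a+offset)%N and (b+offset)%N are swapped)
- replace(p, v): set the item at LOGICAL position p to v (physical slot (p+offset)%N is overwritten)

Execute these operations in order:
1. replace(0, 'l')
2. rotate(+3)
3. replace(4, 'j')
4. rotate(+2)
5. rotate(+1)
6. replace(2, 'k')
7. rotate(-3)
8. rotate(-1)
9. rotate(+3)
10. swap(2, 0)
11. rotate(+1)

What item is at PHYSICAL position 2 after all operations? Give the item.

After op 1 (replace(0, 'l')): offset=0, physical=[l,B,C,D,E], logical=[l,B,C,D,E]
After op 2 (rotate(+3)): offset=3, physical=[l,B,C,D,E], logical=[D,E,l,B,C]
After op 3 (replace(4, 'j')): offset=3, physical=[l,B,j,D,E], logical=[D,E,l,B,j]
After op 4 (rotate(+2)): offset=0, physical=[l,B,j,D,E], logical=[l,B,j,D,E]
After op 5 (rotate(+1)): offset=1, physical=[l,B,j,D,E], logical=[B,j,D,E,l]
After op 6 (replace(2, 'k')): offset=1, physical=[l,B,j,k,E], logical=[B,j,k,E,l]
After op 7 (rotate(-3)): offset=3, physical=[l,B,j,k,E], logical=[k,E,l,B,j]
After op 8 (rotate(-1)): offset=2, physical=[l,B,j,k,E], logical=[j,k,E,l,B]
After op 9 (rotate(+3)): offset=0, physical=[l,B,j,k,E], logical=[l,B,j,k,E]
After op 10 (swap(2, 0)): offset=0, physical=[j,B,l,k,E], logical=[j,B,l,k,E]
After op 11 (rotate(+1)): offset=1, physical=[j,B,l,k,E], logical=[B,l,k,E,j]

Answer: l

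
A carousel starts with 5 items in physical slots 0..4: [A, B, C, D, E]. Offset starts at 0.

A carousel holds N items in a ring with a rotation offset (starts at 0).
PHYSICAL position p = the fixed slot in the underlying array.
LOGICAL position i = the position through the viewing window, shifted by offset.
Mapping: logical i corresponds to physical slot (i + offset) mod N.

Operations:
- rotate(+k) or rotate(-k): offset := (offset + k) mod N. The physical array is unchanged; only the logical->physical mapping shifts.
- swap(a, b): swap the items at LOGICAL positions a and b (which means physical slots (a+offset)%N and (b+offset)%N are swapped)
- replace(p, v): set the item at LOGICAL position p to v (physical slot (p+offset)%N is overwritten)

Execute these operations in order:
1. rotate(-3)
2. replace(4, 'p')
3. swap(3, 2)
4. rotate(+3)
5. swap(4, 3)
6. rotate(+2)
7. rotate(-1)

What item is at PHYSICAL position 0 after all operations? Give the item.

After op 1 (rotate(-3)): offset=2, physical=[A,B,C,D,E], logical=[C,D,E,A,B]
After op 2 (replace(4, 'p')): offset=2, physical=[A,p,C,D,E], logical=[C,D,E,A,p]
After op 3 (swap(3, 2)): offset=2, physical=[E,p,C,D,A], logical=[C,D,A,E,p]
After op 4 (rotate(+3)): offset=0, physical=[E,p,C,D,A], logical=[E,p,C,D,A]
After op 5 (swap(4, 3)): offset=0, physical=[E,p,C,A,D], logical=[E,p,C,A,D]
After op 6 (rotate(+2)): offset=2, physical=[E,p,C,A,D], logical=[C,A,D,E,p]
After op 7 (rotate(-1)): offset=1, physical=[E,p,C,A,D], logical=[p,C,A,D,E]

Answer: E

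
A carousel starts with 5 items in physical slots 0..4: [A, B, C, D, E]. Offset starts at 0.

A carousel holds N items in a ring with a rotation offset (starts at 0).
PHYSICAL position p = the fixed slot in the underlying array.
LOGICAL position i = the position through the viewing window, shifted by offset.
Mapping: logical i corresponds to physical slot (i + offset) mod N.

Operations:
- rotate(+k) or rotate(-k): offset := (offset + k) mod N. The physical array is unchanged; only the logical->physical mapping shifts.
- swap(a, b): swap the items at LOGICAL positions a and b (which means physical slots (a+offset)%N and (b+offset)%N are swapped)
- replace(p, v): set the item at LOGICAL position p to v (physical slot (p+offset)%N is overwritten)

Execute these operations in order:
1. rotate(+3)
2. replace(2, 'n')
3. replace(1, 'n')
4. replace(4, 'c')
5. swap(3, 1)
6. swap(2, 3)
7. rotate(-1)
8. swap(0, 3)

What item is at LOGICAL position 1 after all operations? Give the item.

Answer: D

Derivation:
After op 1 (rotate(+3)): offset=3, physical=[A,B,C,D,E], logical=[D,E,A,B,C]
After op 2 (replace(2, 'n')): offset=3, physical=[n,B,C,D,E], logical=[D,E,n,B,C]
After op 3 (replace(1, 'n')): offset=3, physical=[n,B,C,D,n], logical=[D,n,n,B,C]
After op 4 (replace(4, 'c')): offset=3, physical=[n,B,c,D,n], logical=[D,n,n,B,c]
After op 5 (swap(3, 1)): offset=3, physical=[n,n,c,D,B], logical=[D,B,n,n,c]
After op 6 (swap(2, 3)): offset=3, physical=[n,n,c,D,B], logical=[D,B,n,n,c]
After op 7 (rotate(-1)): offset=2, physical=[n,n,c,D,B], logical=[c,D,B,n,n]
After op 8 (swap(0, 3)): offset=2, physical=[c,n,n,D,B], logical=[n,D,B,c,n]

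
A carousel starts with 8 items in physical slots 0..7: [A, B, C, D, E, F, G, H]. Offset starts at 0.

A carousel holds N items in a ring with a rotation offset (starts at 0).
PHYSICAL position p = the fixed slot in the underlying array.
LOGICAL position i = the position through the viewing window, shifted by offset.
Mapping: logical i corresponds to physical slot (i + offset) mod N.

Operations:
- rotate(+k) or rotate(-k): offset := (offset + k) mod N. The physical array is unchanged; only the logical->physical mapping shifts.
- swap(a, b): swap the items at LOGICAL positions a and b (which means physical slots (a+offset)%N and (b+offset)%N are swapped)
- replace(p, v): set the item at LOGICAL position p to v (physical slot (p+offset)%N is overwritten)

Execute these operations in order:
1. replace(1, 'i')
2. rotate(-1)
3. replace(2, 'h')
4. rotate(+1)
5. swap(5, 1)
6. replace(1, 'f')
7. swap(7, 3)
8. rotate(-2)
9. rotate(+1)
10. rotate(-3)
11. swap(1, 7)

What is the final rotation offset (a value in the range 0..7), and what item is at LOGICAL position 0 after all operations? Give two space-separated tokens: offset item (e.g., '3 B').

After op 1 (replace(1, 'i')): offset=0, physical=[A,i,C,D,E,F,G,H], logical=[A,i,C,D,E,F,G,H]
After op 2 (rotate(-1)): offset=7, physical=[A,i,C,D,E,F,G,H], logical=[H,A,i,C,D,E,F,G]
After op 3 (replace(2, 'h')): offset=7, physical=[A,h,C,D,E,F,G,H], logical=[H,A,h,C,D,E,F,G]
After op 4 (rotate(+1)): offset=0, physical=[A,h,C,D,E,F,G,H], logical=[A,h,C,D,E,F,G,H]
After op 5 (swap(5, 1)): offset=0, physical=[A,F,C,D,E,h,G,H], logical=[A,F,C,D,E,h,G,H]
After op 6 (replace(1, 'f')): offset=0, physical=[A,f,C,D,E,h,G,H], logical=[A,f,C,D,E,h,G,H]
After op 7 (swap(7, 3)): offset=0, physical=[A,f,C,H,E,h,G,D], logical=[A,f,C,H,E,h,G,D]
After op 8 (rotate(-2)): offset=6, physical=[A,f,C,H,E,h,G,D], logical=[G,D,A,f,C,H,E,h]
After op 9 (rotate(+1)): offset=7, physical=[A,f,C,H,E,h,G,D], logical=[D,A,f,C,H,E,h,G]
After op 10 (rotate(-3)): offset=4, physical=[A,f,C,H,E,h,G,D], logical=[E,h,G,D,A,f,C,H]
After op 11 (swap(1, 7)): offset=4, physical=[A,f,C,h,E,H,G,D], logical=[E,H,G,D,A,f,C,h]

Answer: 4 E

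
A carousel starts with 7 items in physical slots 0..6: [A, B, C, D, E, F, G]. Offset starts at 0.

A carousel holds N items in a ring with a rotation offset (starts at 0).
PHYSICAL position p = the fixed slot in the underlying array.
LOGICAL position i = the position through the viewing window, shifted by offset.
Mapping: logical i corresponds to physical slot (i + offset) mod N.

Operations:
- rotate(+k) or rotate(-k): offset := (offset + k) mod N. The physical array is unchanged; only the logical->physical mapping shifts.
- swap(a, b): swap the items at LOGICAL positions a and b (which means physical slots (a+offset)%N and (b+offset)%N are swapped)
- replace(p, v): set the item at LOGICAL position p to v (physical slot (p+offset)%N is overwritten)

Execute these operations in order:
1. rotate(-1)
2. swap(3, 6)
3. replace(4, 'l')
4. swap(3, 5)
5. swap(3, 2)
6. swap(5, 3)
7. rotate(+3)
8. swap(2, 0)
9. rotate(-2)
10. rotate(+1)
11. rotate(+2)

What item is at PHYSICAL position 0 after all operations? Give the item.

Answer: A

Derivation:
After op 1 (rotate(-1)): offset=6, physical=[A,B,C,D,E,F,G], logical=[G,A,B,C,D,E,F]
After op 2 (swap(3, 6)): offset=6, physical=[A,B,F,D,E,C,G], logical=[G,A,B,F,D,E,C]
After op 3 (replace(4, 'l')): offset=6, physical=[A,B,F,l,E,C,G], logical=[G,A,B,F,l,E,C]
After op 4 (swap(3, 5)): offset=6, physical=[A,B,E,l,F,C,G], logical=[G,A,B,E,l,F,C]
After op 5 (swap(3, 2)): offset=6, physical=[A,E,B,l,F,C,G], logical=[G,A,E,B,l,F,C]
After op 6 (swap(5, 3)): offset=6, physical=[A,E,F,l,B,C,G], logical=[G,A,E,F,l,B,C]
After op 7 (rotate(+3)): offset=2, physical=[A,E,F,l,B,C,G], logical=[F,l,B,C,G,A,E]
After op 8 (swap(2, 0)): offset=2, physical=[A,E,B,l,F,C,G], logical=[B,l,F,C,G,A,E]
After op 9 (rotate(-2)): offset=0, physical=[A,E,B,l,F,C,G], logical=[A,E,B,l,F,C,G]
After op 10 (rotate(+1)): offset=1, physical=[A,E,B,l,F,C,G], logical=[E,B,l,F,C,G,A]
After op 11 (rotate(+2)): offset=3, physical=[A,E,B,l,F,C,G], logical=[l,F,C,G,A,E,B]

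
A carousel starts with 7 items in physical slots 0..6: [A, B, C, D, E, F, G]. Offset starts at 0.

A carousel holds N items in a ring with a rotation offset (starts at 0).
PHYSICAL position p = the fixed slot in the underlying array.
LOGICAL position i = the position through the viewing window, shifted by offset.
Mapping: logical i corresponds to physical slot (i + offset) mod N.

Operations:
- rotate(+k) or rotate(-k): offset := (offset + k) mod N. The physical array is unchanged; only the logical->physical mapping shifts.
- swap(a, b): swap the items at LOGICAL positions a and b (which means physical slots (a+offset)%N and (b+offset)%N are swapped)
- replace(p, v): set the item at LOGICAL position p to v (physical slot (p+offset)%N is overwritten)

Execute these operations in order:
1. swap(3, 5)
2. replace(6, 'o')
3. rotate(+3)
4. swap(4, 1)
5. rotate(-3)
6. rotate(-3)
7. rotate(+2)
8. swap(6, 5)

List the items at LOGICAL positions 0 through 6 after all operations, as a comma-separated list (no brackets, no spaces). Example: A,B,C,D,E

After op 1 (swap(3, 5)): offset=0, physical=[A,B,C,F,E,D,G], logical=[A,B,C,F,E,D,G]
After op 2 (replace(6, 'o')): offset=0, physical=[A,B,C,F,E,D,o], logical=[A,B,C,F,E,D,o]
After op 3 (rotate(+3)): offset=3, physical=[A,B,C,F,E,D,o], logical=[F,E,D,o,A,B,C]
After op 4 (swap(4, 1)): offset=3, physical=[E,B,C,F,A,D,o], logical=[F,A,D,o,E,B,C]
After op 5 (rotate(-3)): offset=0, physical=[E,B,C,F,A,D,o], logical=[E,B,C,F,A,D,o]
After op 6 (rotate(-3)): offset=4, physical=[E,B,C,F,A,D,o], logical=[A,D,o,E,B,C,F]
After op 7 (rotate(+2)): offset=6, physical=[E,B,C,F,A,D,o], logical=[o,E,B,C,F,A,D]
After op 8 (swap(6, 5)): offset=6, physical=[E,B,C,F,D,A,o], logical=[o,E,B,C,F,D,A]

Answer: o,E,B,C,F,D,A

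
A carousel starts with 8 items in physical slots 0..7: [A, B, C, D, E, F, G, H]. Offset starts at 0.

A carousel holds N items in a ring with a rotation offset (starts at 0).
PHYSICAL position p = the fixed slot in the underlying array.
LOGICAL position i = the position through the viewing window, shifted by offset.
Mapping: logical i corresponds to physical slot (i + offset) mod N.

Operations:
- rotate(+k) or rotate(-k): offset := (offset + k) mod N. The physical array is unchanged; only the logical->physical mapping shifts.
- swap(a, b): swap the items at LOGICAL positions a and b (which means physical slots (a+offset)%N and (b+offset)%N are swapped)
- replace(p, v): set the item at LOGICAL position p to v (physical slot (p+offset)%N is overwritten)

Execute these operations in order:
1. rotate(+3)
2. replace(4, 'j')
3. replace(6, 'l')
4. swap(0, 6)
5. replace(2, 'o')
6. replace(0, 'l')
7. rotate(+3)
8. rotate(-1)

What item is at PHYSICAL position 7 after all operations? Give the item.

Answer: j

Derivation:
After op 1 (rotate(+3)): offset=3, physical=[A,B,C,D,E,F,G,H], logical=[D,E,F,G,H,A,B,C]
After op 2 (replace(4, 'j')): offset=3, physical=[A,B,C,D,E,F,G,j], logical=[D,E,F,G,j,A,B,C]
After op 3 (replace(6, 'l')): offset=3, physical=[A,l,C,D,E,F,G,j], logical=[D,E,F,G,j,A,l,C]
After op 4 (swap(0, 6)): offset=3, physical=[A,D,C,l,E,F,G,j], logical=[l,E,F,G,j,A,D,C]
After op 5 (replace(2, 'o')): offset=3, physical=[A,D,C,l,E,o,G,j], logical=[l,E,o,G,j,A,D,C]
After op 6 (replace(0, 'l')): offset=3, physical=[A,D,C,l,E,o,G,j], logical=[l,E,o,G,j,A,D,C]
After op 7 (rotate(+3)): offset=6, physical=[A,D,C,l,E,o,G,j], logical=[G,j,A,D,C,l,E,o]
After op 8 (rotate(-1)): offset=5, physical=[A,D,C,l,E,o,G,j], logical=[o,G,j,A,D,C,l,E]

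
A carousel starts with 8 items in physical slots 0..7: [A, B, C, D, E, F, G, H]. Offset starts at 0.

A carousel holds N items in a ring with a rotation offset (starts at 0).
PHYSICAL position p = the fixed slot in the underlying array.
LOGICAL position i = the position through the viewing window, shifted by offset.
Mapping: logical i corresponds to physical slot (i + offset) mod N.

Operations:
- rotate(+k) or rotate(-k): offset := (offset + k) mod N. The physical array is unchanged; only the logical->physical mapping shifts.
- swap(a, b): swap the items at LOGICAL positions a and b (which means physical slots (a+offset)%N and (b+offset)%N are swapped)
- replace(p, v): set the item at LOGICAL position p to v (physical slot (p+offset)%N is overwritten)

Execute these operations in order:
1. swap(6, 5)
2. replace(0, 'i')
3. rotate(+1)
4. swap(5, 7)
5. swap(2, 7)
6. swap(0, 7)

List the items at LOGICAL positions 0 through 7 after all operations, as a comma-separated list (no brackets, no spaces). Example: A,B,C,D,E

After op 1 (swap(6, 5)): offset=0, physical=[A,B,C,D,E,G,F,H], logical=[A,B,C,D,E,G,F,H]
After op 2 (replace(0, 'i')): offset=0, physical=[i,B,C,D,E,G,F,H], logical=[i,B,C,D,E,G,F,H]
After op 3 (rotate(+1)): offset=1, physical=[i,B,C,D,E,G,F,H], logical=[B,C,D,E,G,F,H,i]
After op 4 (swap(5, 7)): offset=1, physical=[F,B,C,D,E,G,i,H], logical=[B,C,D,E,G,i,H,F]
After op 5 (swap(2, 7)): offset=1, physical=[D,B,C,F,E,G,i,H], logical=[B,C,F,E,G,i,H,D]
After op 6 (swap(0, 7)): offset=1, physical=[B,D,C,F,E,G,i,H], logical=[D,C,F,E,G,i,H,B]

Answer: D,C,F,E,G,i,H,B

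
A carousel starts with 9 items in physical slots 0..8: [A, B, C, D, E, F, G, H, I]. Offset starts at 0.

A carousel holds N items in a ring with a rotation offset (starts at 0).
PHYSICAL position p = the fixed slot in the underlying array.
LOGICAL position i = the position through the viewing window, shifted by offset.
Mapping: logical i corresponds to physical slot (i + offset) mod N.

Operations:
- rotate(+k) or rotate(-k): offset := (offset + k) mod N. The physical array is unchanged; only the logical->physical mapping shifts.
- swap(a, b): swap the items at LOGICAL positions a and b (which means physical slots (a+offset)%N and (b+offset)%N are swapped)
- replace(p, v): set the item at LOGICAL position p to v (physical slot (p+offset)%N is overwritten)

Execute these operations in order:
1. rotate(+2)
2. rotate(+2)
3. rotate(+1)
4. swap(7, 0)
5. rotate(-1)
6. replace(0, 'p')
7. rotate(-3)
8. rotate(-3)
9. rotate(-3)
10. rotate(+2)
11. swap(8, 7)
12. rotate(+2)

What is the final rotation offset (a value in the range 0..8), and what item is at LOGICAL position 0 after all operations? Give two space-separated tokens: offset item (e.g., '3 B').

Answer: 8 I

Derivation:
After op 1 (rotate(+2)): offset=2, physical=[A,B,C,D,E,F,G,H,I], logical=[C,D,E,F,G,H,I,A,B]
After op 2 (rotate(+2)): offset=4, physical=[A,B,C,D,E,F,G,H,I], logical=[E,F,G,H,I,A,B,C,D]
After op 3 (rotate(+1)): offset=5, physical=[A,B,C,D,E,F,G,H,I], logical=[F,G,H,I,A,B,C,D,E]
After op 4 (swap(7, 0)): offset=5, physical=[A,B,C,F,E,D,G,H,I], logical=[D,G,H,I,A,B,C,F,E]
After op 5 (rotate(-1)): offset=4, physical=[A,B,C,F,E,D,G,H,I], logical=[E,D,G,H,I,A,B,C,F]
After op 6 (replace(0, 'p')): offset=4, physical=[A,B,C,F,p,D,G,H,I], logical=[p,D,G,H,I,A,B,C,F]
After op 7 (rotate(-3)): offset=1, physical=[A,B,C,F,p,D,G,H,I], logical=[B,C,F,p,D,G,H,I,A]
After op 8 (rotate(-3)): offset=7, physical=[A,B,C,F,p,D,G,H,I], logical=[H,I,A,B,C,F,p,D,G]
After op 9 (rotate(-3)): offset=4, physical=[A,B,C,F,p,D,G,H,I], logical=[p,D,G,H,I,A,B,C,F]
After op 10 (rotate(+2)): offset=6, physical=[A,B,C,F,p,D,G,H,I], logical=[G,H,I,A,B,C,F,p,D]
After op 11 (swap(8, 7)): offset=6, physical=[A,B,C,F,D,p,G,H,I], logical=[G,H,I,A,B,C,F,D,p]
After op 12 (rotate(+2)): offset=8, physical=[A,B,C,F,D,p,G,H,I], logical=[I,A,B,C,F,D,p,G,H]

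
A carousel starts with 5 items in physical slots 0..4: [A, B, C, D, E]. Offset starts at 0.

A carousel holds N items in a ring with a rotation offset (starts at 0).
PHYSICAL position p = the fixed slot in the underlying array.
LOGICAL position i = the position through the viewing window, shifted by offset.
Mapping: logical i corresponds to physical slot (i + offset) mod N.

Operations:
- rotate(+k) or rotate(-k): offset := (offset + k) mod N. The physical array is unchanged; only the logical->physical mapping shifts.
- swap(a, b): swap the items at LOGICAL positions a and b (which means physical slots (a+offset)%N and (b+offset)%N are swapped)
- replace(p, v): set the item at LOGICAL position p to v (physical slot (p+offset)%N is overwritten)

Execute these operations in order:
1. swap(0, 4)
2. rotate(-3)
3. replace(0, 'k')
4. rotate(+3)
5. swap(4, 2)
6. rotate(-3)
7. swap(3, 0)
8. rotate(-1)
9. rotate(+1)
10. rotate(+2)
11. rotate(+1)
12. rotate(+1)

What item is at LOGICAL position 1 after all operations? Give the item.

Answer: E

Derivation:
After op 1 (swap(0, 4)): offset=0, physical=[E,B,C,D,A], logical=[E,B,C,D,A]
After op 2 (rotate(-3)): offset=2, physical=[E,B,C,D,A], logical=[C,D,A,E,B]
After op 3 (replace(0, 'k')): offset=2, physical=[E,B,k,D,A], logical=[k,D,A,E,B]
After op 4 (rotate(+3)): offset=0, physical=[E,B,k,D,A], logical=[E,B,k,D,A]
After op 5 (swap(4, 2)): offset=0, physical=[E,B,A,D,k], logical=[E,B,A,D,k]
After op 6 (rotate(-3)): offset=2, physical=[E,B,A,D,k], logical=[A,D,k,E,B]
After op 7 (swap(3, 0)): offset=2, physical=[A,B,E,D,k], logical=[E,D,k,A,B]
After op 8 (rotate(-1)): offset=1, physical=[A,B,E,D,k], logical=[B,E,D,k,A]
After op 9 (rotate(+1)): offset=2, physical=[A,B,E,D,k], logical=[E,D,k,A,B]
After op 10 (rotate(+2)): offset=4, physical=[A,B,E,D,k], logical=[k,A,B,E,D]
After op 11 (rotate(+1)): offset=0, physical=[A,B,E,D,k], logical=[A,B,E,D,k]
After op 12 (rotate(+1)): offset=1, physical=[A,B,E,D,k], logical=[B,E,D,k,A]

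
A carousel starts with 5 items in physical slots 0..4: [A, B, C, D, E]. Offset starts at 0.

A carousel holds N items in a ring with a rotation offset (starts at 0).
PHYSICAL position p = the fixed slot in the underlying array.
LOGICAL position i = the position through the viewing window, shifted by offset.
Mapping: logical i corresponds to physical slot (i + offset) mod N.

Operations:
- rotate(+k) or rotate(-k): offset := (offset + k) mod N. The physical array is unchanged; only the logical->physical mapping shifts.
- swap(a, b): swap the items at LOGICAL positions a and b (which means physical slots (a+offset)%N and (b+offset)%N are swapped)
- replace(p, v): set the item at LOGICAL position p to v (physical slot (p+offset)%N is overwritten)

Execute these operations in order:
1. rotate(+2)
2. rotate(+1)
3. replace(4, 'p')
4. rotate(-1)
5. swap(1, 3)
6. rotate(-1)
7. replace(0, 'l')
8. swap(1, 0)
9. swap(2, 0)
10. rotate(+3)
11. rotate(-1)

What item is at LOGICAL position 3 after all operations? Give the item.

After op 1 (rotate(+2)): offset=2, physical=[A,B,C,D,E], logical=[C,D,E,A,B]
After op 2 (rotate(+1)): offset=3, physical=[A,B,C,D,E], logical=[D,E,A,B,C]
After op 3 (replace(4, 'p')): offset=3, physical=[A,B,p,D,E], logical=[D,E,A,B,p]
After op 4 (rotate(-1)): offset=2, physical=[A,B,p,D,E], logical=[p,D,E,A,B]
After op 5 (swap(1, 3)): offset=2, physical=[D,B,p,A,E], logical=[p,A,E,D,B]
After op 6 (rotate(-1)): offset=1, physical=[D,B,p,A,E], logical=[B,p,A,E,D]
After op 7 (replace(0, 'l')): offset=1, physical=[D,l,p,A,E], logical=[l,p,A,E,D]
After op 8 (swap(1, 0)): offset=1, physical=[D,p,l,A,E], logical=[p,l,A,E,D]
After op 9 (swap(2, 0)): offset=1, physical=[D,A,l,p,E], logical=[A,l,p,E,D]
After op 10 (rotate(+3)): offset=4, physical=[D,A,l,p,E], logical=[E,D,A,l,p]
After op 11 (rotate(-1)): offset=3, physical=[D,A,l,p,E], logical=[p,E,D,A,l]

Answer: A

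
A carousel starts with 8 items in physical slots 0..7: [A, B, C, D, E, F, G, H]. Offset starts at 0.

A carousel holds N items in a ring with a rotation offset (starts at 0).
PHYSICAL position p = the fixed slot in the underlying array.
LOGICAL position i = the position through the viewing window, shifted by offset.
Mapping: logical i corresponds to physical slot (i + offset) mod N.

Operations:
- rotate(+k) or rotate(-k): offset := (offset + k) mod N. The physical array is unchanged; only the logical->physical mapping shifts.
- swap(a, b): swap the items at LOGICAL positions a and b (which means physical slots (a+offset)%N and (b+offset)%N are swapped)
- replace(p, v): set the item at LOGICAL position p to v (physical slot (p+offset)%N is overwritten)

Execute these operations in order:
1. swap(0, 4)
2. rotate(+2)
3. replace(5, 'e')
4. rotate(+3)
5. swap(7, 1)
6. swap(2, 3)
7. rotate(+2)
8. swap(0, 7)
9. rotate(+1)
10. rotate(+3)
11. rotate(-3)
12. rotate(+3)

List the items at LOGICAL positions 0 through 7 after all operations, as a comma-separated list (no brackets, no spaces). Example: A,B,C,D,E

Answer: D,G,F,E,A,e,B,C

Derivation:
After op 1 (swap(0, 4)): offset=0, physical=[E,B,C,D,A,F,G,H], logical=[E,B,C,D,A,F,G,H]
After op 2 (rotate(+2)): offset=2, physical=[E,B,C,D,A,F,G,H], logical=[C,D,A,F,G,H,E,B]
After op 3 (replace(5, 'e')): offset=2, physical=[E,B,C,D,A,F,G,e], logical=[C,D,A,F,G,e,E,B]
After op 4 (rotate(+3)): offset=5, physical=[E,B,C,D,A,F,G,e], logical=[F,G,e,E,B,C,D,A]
After op 5 (swap(7, 1)): offset=5, physical=[E,B,C,D,G,F,A,e], logical=[F,A,e,E,B,C,D,G]
After op 6 (swap(2, 3)): offset=5, physical=[e,B,C,D,G,F,A,E], logical=[F,A,E,e,B,C,D,G]
After op 7 (rotate(+2)): offset=7, physical=[e,B,C,D,G,F,A,E], logical=[E,e,B,C,D,G,F,A]
After op 8 (swap(0, 7)): offset=7, physical=[e,B,C,D,G,F,E,A], logical=[A,e,B,C,D,G,F,E]
After op 9 (rotate(+1)): offset=0, physical=[e,B,C,D,G,F,E,A], logical=[e,B,C,D,G,F,E,A]
After op 10 (rotate(+3)): offset=3, physical=[e,B,C,D,G,F,E,A], logical=[D,G,F,E,A,e,B,C]
After op 11 (rotate(-3)): offset=0, physical=[e,B,C,D,G,F,E,A], logical=[e,B,C,D,G,F,E,A]
After op 12 (rotate(+3)): offset=3, physical=[e,B,C,D,G,F,E,A], logical=[D,G,F,E,A,e,B,C]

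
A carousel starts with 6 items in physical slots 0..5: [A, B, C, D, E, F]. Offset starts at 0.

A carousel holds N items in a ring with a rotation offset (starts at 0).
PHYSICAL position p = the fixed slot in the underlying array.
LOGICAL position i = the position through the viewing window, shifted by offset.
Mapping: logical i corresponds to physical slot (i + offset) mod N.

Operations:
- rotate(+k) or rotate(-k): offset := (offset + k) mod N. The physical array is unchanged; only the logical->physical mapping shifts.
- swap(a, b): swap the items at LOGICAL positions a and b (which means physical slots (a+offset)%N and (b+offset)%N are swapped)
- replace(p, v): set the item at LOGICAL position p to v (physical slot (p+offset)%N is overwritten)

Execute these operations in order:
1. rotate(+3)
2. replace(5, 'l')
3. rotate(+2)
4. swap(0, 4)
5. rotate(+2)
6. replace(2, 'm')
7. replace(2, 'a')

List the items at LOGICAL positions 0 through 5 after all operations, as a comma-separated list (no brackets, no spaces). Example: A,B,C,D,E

After op 1 (rotate(+3)): offset=3, physical=[A,B,C,D,E,F], logical=[D,E,F,A,B,C]
After op 2 (replace(5, 'l')): offset=3, physical=[A,B,l,D,E,F], logical=[D,E,F,A,B,l]
After op 3 (rotate(+2)): offset=5, physical=[A,B,l,D,E,F], logical=[F,A,B,l,D,E]
After op 4 (swap(0, 4)): offset=5, physical=[A,B,l,F,E,D], logical=[D,A,B,l,F,E]
After op 5 (rotate(+2)): offset=1, physical=[A,B,l,F,E,D], logical=[B,l,F,E,D,A]
After op 6 (replace(2, 'm')): offset=1, physical=[A,B,l,m,E,D], logical=[B,l,m,E,D,A]
After op 7 (replace(2, 'a')): offset=1, physical=[A,B,l,a,E,D], logical=[B,l,a,E,D,A]

Answer: B,l,a,E,D,A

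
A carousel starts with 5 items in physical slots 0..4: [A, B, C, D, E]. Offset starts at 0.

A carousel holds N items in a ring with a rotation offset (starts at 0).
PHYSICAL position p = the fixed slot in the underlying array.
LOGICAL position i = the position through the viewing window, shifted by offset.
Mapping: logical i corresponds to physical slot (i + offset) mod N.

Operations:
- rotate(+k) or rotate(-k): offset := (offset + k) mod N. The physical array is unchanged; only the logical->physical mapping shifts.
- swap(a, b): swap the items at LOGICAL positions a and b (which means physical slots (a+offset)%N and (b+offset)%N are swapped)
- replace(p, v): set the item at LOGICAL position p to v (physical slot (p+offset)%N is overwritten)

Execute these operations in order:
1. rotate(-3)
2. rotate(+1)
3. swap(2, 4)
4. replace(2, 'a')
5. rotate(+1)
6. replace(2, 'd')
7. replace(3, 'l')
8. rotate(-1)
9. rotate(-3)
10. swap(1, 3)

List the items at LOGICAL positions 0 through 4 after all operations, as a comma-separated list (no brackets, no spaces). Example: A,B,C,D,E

After op 1 (rotate(-3)): offset=2, physical=[A,B,C,D,E], logical=[C,D,E,A,B]
After op 2 (rotate(+1)): offset=3, physical=[A,B,C,D,E], logical=[D,E,A,B,C]
After op 3 (swap(2, 4)): offset=3, physical=[C,B,A,D,E], logical=[D,E,C,B,A]
After op 4 (replace(2, 'a')): offset=3, physical=[a,B,A,D,E], logical=[D,E,a,B,A]
After op 5 (rotate(+1)): offset=4, physical=[a,B,A,D,E], logical=[E,a,B,A,D]
After op 6 (replace(2, 'd')): offset=4, physical=[a,d,A,D,E], logical=[E,a,d,A,D]
After op 7 (replace(3, 'l')): offset=4, physical=[a,d,l,D,E], logical=[E,a,d,l,D]
After op 8 (rotate(-1)): offset=3, physical=[a,d,l,D,E], logical=[D,E,a,d,l]
After op 9 (rotate(-3)): offset=0, physical=[a,d,l,D,E], logical=[a,d,l,D,E]
After op 10 (swap(1, 3)): offset=0, physical=[a,D,l,d,E], logical=[a,D,l,d,E]

Answer: a,D,l,d,E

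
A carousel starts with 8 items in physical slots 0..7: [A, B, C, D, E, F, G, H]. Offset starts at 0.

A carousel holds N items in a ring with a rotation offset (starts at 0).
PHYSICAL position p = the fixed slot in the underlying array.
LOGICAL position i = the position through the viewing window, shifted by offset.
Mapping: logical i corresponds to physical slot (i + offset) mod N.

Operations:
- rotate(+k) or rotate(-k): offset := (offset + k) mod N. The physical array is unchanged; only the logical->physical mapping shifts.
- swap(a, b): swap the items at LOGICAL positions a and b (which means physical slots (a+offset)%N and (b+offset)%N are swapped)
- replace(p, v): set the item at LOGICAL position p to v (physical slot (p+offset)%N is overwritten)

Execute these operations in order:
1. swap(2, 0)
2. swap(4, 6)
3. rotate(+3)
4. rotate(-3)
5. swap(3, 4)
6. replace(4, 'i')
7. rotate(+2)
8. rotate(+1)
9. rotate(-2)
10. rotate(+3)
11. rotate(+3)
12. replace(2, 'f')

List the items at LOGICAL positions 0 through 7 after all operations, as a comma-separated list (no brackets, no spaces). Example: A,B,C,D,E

After op 1 (swap(2, 0)): offset=0, physical=[C,B,A,D,E,F,G,H], logical=[C,B,A,D,E,F,G,H]
After op 2 (swap(4, 6)): offset=0, physical=[C,B,A,D,G,F,E,H], logical=[C,B,A,D,G,F,E,H]
After op 3 (rotate(+3)): offset=3, physical=[C,B,A,D,G,F,E,H], logical=[D,G,F,E,H,C,B,A]
After op 4 (rotate(-3)): offset=0, physical=[C,B,A,D,G,F,E,H], logical=[C,B,A,D,G,F,E,H]
After op 5 (swap(3, 4)): offset=0, physical=[C,B,A,G,D,F,E,H], logical=[C,B,A,G,D,F,E,H]
After op 6 (replace(4, 'i')): offset=0, physical=[C,B,A,G,i,F,E,H], logical=[C,B,A,G,i,F,E,H]
After op 7 (rotate(+2)): offset=2, physical=[C,B,A,G,i,F,E,H], logical=[A,G,i,F,E,H,C,B]
After op 8 (rotate(+1)): offset=3, physical=[C,B,A,G,i,F,E,H], logical=[G,i,F,E,H,C,B,A]
After op 9 (rotate(-2)): offset=1, physical=[C,B,A,G,i,F,E,H], logical=[B,A,G,i,F,E,H,C]
After op 10 (rotate(+3)): offset=4, physical=[C,B,A,G,i,F,E,H], logical=[i,F,E,H,C,B,A,G]
After op 11 (rotate(+3)): offset=7, physical=[C,B,A,G,i,F,E,H], logical=[H,C,B,A,G,i,F,E]
After op 12 (replace(2, 'f')): offset=7, physical=[C,f,A,G,i,F,E,H], logical=[H,C,f,A,G,i,F,E]

Answer: H,C,f,A,G,i,F,E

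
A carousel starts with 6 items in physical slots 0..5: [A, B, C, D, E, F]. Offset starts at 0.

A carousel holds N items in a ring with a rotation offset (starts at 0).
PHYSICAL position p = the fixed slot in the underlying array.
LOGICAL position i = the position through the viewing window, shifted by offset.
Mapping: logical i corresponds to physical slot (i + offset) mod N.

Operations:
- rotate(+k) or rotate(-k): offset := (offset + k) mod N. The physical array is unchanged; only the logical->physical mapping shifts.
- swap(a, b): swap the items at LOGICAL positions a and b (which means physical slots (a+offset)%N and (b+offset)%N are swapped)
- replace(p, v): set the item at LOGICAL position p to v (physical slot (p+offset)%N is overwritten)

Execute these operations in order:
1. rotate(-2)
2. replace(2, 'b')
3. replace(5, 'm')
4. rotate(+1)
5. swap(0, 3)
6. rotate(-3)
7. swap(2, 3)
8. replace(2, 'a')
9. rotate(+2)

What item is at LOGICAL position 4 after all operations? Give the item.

After op 1 (rotate(-2)): offset=4, physical=[A,B,C,D,E,F], logical=[E,F,A,B,C,D]
After op 2 (replace(2, 'b')): offset=4, physical=[b,B,C,D,E,F], logical=[E,F,b,B,C,D]
After op 3 (replace(5, 'm')): offset=4, physical=[b,B,C,m,E,F], logical=[E,F,b,B,C,m]
After op 4 (rotate(+1)): offset=5, physical=[b,B,C,m,E,F], logical=[F,b,B,C,m,E]
After op 5 (swap(0, 3)): offset=5, physical=[b,B,F,m,E,C], logical=[C,b,B,F,m,E]
After op 6 (rotate(-3)): offset=2, physical=[b,B,F,m,E,C], logical=[F,m,E,C,b,B]
After op 7 (swap(2, 3)): offset=2, physical=[b,B,F,m,C,E], logical=[F,m,C,E,b,B]
After op 8 (replace(2, 'a')): offset=2, physical=[b,B,F,m,a,E], logical=[F,m,a,E,b,B]
After op 9 (rotate(+2)): offset=4, physical=[b,B,F,m,a,E], logical=[a,E,b,B,F,m]

Answer: F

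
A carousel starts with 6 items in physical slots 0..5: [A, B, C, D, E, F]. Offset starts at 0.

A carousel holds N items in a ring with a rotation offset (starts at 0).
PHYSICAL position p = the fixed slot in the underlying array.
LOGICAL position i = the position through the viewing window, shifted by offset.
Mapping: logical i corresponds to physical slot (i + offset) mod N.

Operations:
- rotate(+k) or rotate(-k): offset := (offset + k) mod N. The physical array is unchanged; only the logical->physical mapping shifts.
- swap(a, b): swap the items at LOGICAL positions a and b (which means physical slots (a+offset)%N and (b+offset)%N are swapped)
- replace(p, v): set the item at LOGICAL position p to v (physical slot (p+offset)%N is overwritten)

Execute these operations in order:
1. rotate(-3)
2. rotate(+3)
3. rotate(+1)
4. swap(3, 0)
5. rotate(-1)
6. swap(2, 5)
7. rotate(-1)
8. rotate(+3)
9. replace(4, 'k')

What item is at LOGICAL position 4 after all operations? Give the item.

After op 1 (rotate(-3)): offset=3, physical=[A,B,C,D,E,F], logical=[D,E,F,A,B,C]
After op 2 (rotate(+3)): offset=0, physical=[A,B,C,D,E,F], logical=[A,B,C,D,E,F]
After op 3 (rotate(+1)): offset=1, physical=[A,B,C,D,E,F], logical=[B,C,D,E,F,A]
After op 4 (swap(3, 0)): offset=1, physical=[A,E,C,D,B,F], logical=[E,C,D,B,F,A]
After op 5 (rotate(-1)): offset=0, physical=[A,E,C,D,B,F], logical=[A,E,C,D,B,F]
After op 6 (swap(2, 5)): offset=0, physical=[A,E,F,D,B,C], logical=[A,E,F,D,B,C]
After op 7 (rotate(-1)): offset=5, physical=[A,E,F,D,B,C], logical=[C,A,E,F,D,B]
After op 8 (rotate(+3)): offset=2, physical=[A,E,F,D,B,C], logical=[F,D,B,C,A,E]
After op 9 (replace(4, 'k')): offset=2, physical=[k,E,F,D,B,C], logical=[F,D,B,C,k,E]

Answer: k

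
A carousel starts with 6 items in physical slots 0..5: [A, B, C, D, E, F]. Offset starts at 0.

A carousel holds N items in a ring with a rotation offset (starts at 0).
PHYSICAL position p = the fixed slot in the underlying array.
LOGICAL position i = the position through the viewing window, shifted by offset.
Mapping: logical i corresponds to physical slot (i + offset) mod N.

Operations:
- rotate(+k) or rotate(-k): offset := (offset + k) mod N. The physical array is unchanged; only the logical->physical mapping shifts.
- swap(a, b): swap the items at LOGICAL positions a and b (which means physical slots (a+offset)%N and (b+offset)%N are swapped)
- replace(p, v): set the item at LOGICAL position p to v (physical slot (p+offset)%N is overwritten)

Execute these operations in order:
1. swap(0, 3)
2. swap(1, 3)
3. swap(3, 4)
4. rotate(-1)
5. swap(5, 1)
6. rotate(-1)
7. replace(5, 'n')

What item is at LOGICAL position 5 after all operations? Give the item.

After op 1 (swap(0, 3)): offset=0, physical=[D,B,C,A,E,F], logical=[D,B,C,A,E,F]
After op 2 (swap(1, 3)): offset=0, physical=[D,A,C,B,E,F], logical=[D,A,C,B,E,F]
After op 3 (swap(3, 4)): offset=0, physical=[D,A,C,E,B,F], logical=[D,A,C,E,B,F]
After op 4 (rotate(-1)): offset=5, physical=[D,A,C,E,B,F], logical=[F,D,A,C,E,B]
After op 5 (swap(5, 1)): offset=5, physical=[B,A,C,E,D,F], logical=[F,B,A,C,E,D]
After op 6 (rotate(-1)): offset=4, physical=[B,A,C,E,D,F], logical=[D,F,B,A,C,E]
After op 7 (replace(5, 'n')): offset=4, physical=[B,A,C,n,D,F], logical=[D,F,B,A,C,n]

Answer: n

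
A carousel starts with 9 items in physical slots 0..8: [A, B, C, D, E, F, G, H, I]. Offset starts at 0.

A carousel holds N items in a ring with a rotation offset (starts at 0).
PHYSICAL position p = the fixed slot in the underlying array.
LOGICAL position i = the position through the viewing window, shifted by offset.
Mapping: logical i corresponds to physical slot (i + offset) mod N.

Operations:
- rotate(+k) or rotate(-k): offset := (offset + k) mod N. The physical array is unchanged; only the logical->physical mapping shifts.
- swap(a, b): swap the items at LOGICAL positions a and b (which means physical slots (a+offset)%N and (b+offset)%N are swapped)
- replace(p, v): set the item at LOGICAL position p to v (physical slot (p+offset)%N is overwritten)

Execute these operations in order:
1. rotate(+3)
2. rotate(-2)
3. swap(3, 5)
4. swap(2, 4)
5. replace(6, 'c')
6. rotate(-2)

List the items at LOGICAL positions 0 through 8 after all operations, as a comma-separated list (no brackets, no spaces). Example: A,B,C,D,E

After op 1 (rotate(+3)): offset=3, physical=[A,B,C,D,E,F,G,H,I], logical=[D,E,F,G,H,I,A,B,C]
After op 2 (rotate(-2)): offset=1, physical=[A,B,C,D,E,F,G,H,I], logical=[B,C,D,E,F,G,H,I,A]
After op 3 (swap(3, 5)): offset=1, physical=[A,B,C,D,G,F,E,H,I], logical=[B,C,D,G,F,E,H,I,A]
After op 4 (swap(2, 4)): offset=1, physical=[A,B,C,F,G,D,E,H,I], logical=[B,C,F,G,D,E,H,I,A]
After op 5 (replace(6, 'c')): offset=1, physical=[A,B,C,F,G,D,E,c,I], logical=[B,C,F,G,D,E,c,I,A]
After op 6 (rotate(-2)): offset=8, physical=[A,B,C,F,G,D,E,c,I], logical=[I,A,B,C,F,G,D,E,c]

Answer: I,A,B,C,F,G,D,E,c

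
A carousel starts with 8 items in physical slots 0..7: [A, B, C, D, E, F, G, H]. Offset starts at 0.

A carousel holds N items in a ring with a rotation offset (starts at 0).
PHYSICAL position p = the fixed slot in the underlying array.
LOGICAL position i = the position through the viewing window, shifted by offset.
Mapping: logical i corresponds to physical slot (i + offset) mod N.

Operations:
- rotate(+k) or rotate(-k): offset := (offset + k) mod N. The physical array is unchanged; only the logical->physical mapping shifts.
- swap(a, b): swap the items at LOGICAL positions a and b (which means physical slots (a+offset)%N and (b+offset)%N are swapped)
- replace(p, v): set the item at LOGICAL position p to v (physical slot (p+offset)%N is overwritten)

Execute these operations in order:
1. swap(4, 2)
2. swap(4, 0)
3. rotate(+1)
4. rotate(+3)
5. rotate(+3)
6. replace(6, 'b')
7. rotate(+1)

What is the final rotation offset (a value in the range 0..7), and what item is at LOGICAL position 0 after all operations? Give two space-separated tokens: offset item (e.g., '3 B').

Answer: 0 C

Derivation:
After op 1 (swap(4, 2)): offset=0, physical=[A,B,E,D,C,F,G,H], logical=[A,B,E,D,C,F,G,H]
After op 2 (swap(4, 0)): offset=0, physical=[C,B,E,D,A,F,G,H], logical=[C,B,E,D,A,F,G,H]
After op 3 (rotate(+1)): offset=1, physical=[C,B,E,D,A,F,G,H], logical=[B,E,D,A,F,G,H,C]
After op 4 (rotate(+3)): offset=4, physical=[C,B,E,D,A,F,G,H], logical=[A,F,G,H,C,B,E,D]
After op 5 (rotate(+3)): offset=7, physical=[C,B,E,D,A,F,G,H], logical=[H,C,B,E,D,A,F,G]
After op 6 (replace(6, 'b')): offset=7, physical=[C,B,E,D,A,b,G,H], logical=[H,C,B,E,D,A,b,G]
After op 7 (rotate(+1)): offset=0, physical=[C,B,E,D,A,b,G,H], logical=[C,B,E,D,A,b,G,H]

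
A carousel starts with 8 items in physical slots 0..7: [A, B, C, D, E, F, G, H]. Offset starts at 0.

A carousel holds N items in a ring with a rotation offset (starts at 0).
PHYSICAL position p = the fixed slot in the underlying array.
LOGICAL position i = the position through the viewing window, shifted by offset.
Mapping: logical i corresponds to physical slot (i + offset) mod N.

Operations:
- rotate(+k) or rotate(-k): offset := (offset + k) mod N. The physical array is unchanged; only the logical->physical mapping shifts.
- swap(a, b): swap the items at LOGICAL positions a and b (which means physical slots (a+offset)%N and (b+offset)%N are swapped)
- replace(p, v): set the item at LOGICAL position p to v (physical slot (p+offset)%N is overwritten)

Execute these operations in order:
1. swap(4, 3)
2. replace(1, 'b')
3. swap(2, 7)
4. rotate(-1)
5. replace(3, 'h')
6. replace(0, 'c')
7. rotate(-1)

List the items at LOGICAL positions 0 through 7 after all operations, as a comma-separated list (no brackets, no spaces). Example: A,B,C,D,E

After op 1 (swap(4, 3)): offset=0, physical=[A,B,C,E,D,F,G,H], logical=[A,B,C,E,D,F,G,H]
After op 2 (replace(1, 'b')): offset=0, physical=[A,b,C,E,D,F,G,H], logical=[A,b,C,E,D,F,G,H]
After op 3 (swap(2, 7)): offset=0, physical=[A,b,H,E,D,F,G,C], logical=[A,b,H,E,D,F,G,C]
After op 4 (rotate(-1)): offset=7, physical=[A,b,H,E,D,F,G,C], logical=[C,A,b,H,E,D,F,G]
After op 5 (replace(3, 'h')): offset=7, physical=[A,b,h,E,D,F,G,C], logical=[C,A,b,h,E,D,F,G]
After op 6 (replace(0, 'c')): offset=7, physical=[A,b,h,E,D,F,G,c], logical=[c,A,b,h,E,D,F,G]
After op 7 (rotate(-1)): offset=6, physical=[A,b,h,E,D,F,G,c], logical=[G,c,A,b,h,E,D,F]

Answer: G,c,A,b,h,E,D,F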